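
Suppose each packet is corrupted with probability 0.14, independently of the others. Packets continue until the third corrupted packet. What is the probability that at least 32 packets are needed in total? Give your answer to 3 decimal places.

Needing more than 31 packets ⇔ fewer than 3 successes in the first 31. With X ~ Binomial(31, 0.14), P(Y > 31) = P(X ≤ 2).
  k=0: C(31,0)·0.14^0·0.86^31 = 0.00932
  k=1: C(31,1)·0.14^1·0.86^30 = 0.04704
  k=2: C(31,2)·0.14^2·0.86^29 = 0.11486
P(X ≤ 2) = 0.17122

0.171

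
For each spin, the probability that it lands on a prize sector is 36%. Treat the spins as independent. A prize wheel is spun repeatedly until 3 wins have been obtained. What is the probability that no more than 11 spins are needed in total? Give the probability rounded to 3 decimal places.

0.819

Finishing within 11 spins ⇔ at least 3 successes in the first 11. With X ~ Binomial(11, 0.36), P(Y ≤ 11) = 1 − P(X ≤ 2).
  k=0: C(11,0)·0.36^0·0.64^11 = 0.00738
  k=1: C(11,1)·0.36^1·0.64^10 = 0.04566
  k=2: C(11,2)·0.36^2·0.64^9 = 0.12841
1 − 0.18144 = 0.81856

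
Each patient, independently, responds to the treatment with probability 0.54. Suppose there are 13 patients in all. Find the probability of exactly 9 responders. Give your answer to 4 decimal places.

X ~ Binomial(n=13, p=0.54).
P(X=9) = C(13,9) · p^9 · (1−p)^4
= 715 · 0.0039043 · 0.044775 = 0.124992

0.1250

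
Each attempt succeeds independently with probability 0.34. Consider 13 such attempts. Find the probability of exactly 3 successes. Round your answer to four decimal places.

0.1763

X ~ Binomial(n=13, p=0.34).
P(X=3) = C(13,3) · p^3 · (1−p)^10
= 286 · 0.039304 · 0.015683 = 0.176296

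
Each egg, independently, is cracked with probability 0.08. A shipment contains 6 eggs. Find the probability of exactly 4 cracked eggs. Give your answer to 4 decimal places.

X ~ Binomial(n=6, p=0.08).
P(X=4) = C(6,4) · p^4 · (1−p)^2
= 15 · 4.096e-05 · 0.8464 = 0.000520

0.0005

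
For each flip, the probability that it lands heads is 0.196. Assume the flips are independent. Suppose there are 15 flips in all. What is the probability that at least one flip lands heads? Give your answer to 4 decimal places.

0.9621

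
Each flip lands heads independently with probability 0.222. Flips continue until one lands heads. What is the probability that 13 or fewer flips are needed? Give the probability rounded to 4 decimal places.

Y = number of flips to the first success; geometric, p = 0.222.
P(Y ≤ 13) = 1 − (1−p)^13 = 1 − 0.038259 = 0.961741

0.9617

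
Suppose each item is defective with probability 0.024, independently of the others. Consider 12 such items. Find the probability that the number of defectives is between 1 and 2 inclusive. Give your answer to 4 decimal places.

0.2503

X ~ Binomial(12, 0.024); P(1 ≤ X ≤ 2) = Σ C(12,k) p^k (1−p)^(12−k) over k:
  k=1: C(12,1)·0.024^1·0.976^11 = 0.220465
  k=2: C(12,2)·0.024^2·0.976^10 = 0.029817
Total = 0.250282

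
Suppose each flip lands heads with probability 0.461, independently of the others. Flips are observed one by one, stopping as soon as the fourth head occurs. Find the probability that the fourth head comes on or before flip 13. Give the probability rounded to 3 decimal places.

Finishing within 13 flips ⇔ at least 4 successes in the first 13. With X ~ Binomial(13, 0.461), P(Y ≤ 13) = 1 − P(X ≤ 3).
  k=0: C(13,0)·0.461^0·0.539^13 = 0.00032
  k=1: C(13,1)·0.461^1·0.539^12 = 0.00360
  k=2: C(13,2)·0.461^2·0.539^11 = 0.01849
  k=3: C(13,3)·0.461^3·0.539^10 = 0.05799
1 − 0.08041 = 0.91959

0.920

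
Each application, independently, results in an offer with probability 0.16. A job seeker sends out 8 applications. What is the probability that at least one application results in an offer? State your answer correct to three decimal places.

0.752

P(at least one) = 1 − P(none) = 1 − (1 − 0.16)^8
= 1 − 0.24788 = 0.75212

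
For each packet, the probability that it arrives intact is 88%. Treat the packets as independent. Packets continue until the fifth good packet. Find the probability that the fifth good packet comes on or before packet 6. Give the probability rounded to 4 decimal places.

Finishing within 6 packets ⇔ at least 5 successes in the first 6. With X ~ Binomial(6, 0.88), P(Y ≤ 6) = 1 − P(X ≤ 4).
  k=0: C(6,0)·0.88^0·0.12^6 = 0.000003
  k=1: C(6,1)·0.88^1·0.12^5 = 0.000131
  k=2: C(6,2)·0.88^2·0.12^4 = 0.002409
  k=3: C(6,3)·0.88^3·0.12^3 = 0.023552
  k=4: C(6,4)·0.88^4·0.12^2 = 0.129534
1 − 0.155629 = 0.844371

0.8444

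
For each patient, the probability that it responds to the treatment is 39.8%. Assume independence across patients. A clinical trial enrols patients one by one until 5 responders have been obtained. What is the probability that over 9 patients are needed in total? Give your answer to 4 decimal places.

Needing more than 9 patients ⇔ fewer than 5 successes in the first 9. With X ~ Binomial(9, 0.398), P(Y > 9) = P(X ≤ 4).
  k=0: C(9,0)·0.398^0·0.602^9 = 0.010384
  k=1: C(9,1)·0.398^1·0.602^8 = 0.061787
  k=2: C(9,2)·0.398^2·0.602^7 = 0.163397
  k=3: C(9,3)·0.398^3·0.602^6 = 0.252062
  k=4: C(9,4)·0.398^4·0.602^5 = 0.249969
P(X ≤ 4) = 0.737599

0.7376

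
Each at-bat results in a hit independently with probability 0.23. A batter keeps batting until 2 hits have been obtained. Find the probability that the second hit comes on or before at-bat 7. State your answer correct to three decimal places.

0.504

Finishing within 7 at-bats ⇔ at least 2 successes in the first 7. With X ~ Binomial(7, 0.23), P(Y ≤ 7) = 1 − P(X ≤ 1).
  k=0: C(7,0)·0.23^0·0.77^7 = 0.16049
  k=1: C(7,1)·0.23^1·0.77^6 = 0.33556
1 − 0.49605 = 0.50395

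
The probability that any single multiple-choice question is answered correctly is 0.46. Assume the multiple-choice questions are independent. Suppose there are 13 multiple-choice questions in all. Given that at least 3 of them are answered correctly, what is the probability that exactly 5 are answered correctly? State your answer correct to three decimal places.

X ~ Binomial(13, 0.46). Want P(X=5 | X≥3) = P(X=5) / P(X≥3).
P(X=5) = C(13,5)·0.46^5·0.54^8 = 0.19165
P(X≥3) = 1 − 0.00033 − 0.00368 − 0.01879 = 0.97720
Ratio = 0.19165 / 0.97720 = 0.19613

0.196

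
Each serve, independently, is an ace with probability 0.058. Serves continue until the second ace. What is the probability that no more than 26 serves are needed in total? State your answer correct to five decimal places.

0.44990

Finishing within 26 serves ⇔ at least 2 successes in the first 26. With X ~ Binomial(26, 0.058), P(Y ≤ 26) = 1 − P(X ≤ 1).
  k=0: C(26,0)·0.058^0·0.942^26 = 0.2115064
  k=1: C(26,1)·0.058^1·0.942^25 = 0.3385898
1 − 0.5500962 = 0.4499038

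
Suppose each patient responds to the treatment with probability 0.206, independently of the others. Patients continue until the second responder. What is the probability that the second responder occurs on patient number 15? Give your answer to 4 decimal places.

Y = trial on which the second success occurs; negative binomial, r=2, p=0.206.
P(Y=15) = C(14,1) · p^2 · (1−p)^13
= 14 · 0.042436 · 0.04985 = 0.029616

0.0296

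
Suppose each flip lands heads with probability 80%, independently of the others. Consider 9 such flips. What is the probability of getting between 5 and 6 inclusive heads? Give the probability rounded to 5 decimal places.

X ~ Binomial(9, 0.80); P(5 ≤ X ≤ 6) = Σ C(9,k) p^k (1−p)^(9−k) over k:
  k=5: C(9,5)·0.80^5·0.20^4 = 0.0660603
  k=6: C(9,6)·0.80^6·0.20^3 = 0.1761608
Total = 0.2422211

0.24222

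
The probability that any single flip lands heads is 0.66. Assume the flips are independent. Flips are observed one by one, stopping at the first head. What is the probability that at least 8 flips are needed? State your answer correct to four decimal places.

0.0005

Y = number of flips to the first success; geometric, p = 0.66.
P(Y > 7) = P(first 7 all fail) = (1−p)^7 = 0.000525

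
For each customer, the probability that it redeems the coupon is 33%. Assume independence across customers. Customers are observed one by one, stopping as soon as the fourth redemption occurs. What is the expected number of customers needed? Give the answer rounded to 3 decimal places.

Y = total customers until the fourth success; negative binomial with r=4, p=0.33.
E[Y] = r / p = 4 / 0.33 = 12.12121

12.121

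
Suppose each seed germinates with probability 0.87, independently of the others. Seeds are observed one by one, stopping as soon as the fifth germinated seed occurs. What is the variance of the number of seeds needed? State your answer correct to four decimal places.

Y = total seeds until the fifth success; negative binomial with r=5, p=0.87.
Var(Y) = r(1−p)/p² = 5·0.13 / 0.87² = 0.858766

0.8588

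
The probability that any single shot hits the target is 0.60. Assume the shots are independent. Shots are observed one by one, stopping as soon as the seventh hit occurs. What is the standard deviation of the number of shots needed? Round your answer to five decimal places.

Y = total shots until the seventh success; negative binomial with r=7, p=0.60.
SD(Y) = √[r(1−p)/p²] = √(7.7777778) = 2.7888668

2.78887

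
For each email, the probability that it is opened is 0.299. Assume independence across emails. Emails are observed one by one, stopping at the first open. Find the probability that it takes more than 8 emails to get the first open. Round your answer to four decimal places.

0.0583

Y = number of emails to the first success; geometric, p = 0.299.
P(Y > 8) = P(first 8 all fail) = (1−p)^8 = 0.058310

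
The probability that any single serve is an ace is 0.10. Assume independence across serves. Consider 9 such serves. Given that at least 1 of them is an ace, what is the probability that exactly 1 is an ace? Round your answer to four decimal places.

0.6324

X ~ Binomial(9, 0.10). Want P(X=1 | X≥1) = P(X=1) / P(X≥1).
P(X=1) = C(9,1)·0.10^1·0.90^8 = 0.387420
P(X≥1) = 1 − 0.387420 = 0.612580
Ratio = 0.387420 / 0.612580 = 0.632441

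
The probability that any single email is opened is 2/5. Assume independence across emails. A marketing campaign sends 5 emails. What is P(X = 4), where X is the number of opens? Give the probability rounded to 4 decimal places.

0.0768

X ~ Binomial(n=5, p=0.40).
P(X=4) = C(5,4) · p^4 · (1−p)^1
= 5 · 0.0256 · 0.6 = 0.076800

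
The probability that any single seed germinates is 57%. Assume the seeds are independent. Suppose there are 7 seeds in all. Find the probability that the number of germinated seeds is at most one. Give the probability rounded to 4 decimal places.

0.0279

X ~ Binomial(7, 0.57); P(X ≤ 1) = Σ C(7,k) p^k (1−p)^(7−k) over k:
  k=0: C(7,0)·0.57^0·0.43^7 = 0.002718
  k=1: C(7,1)·0.57^1·0.43^6 = 0.025222
Total = 0.027940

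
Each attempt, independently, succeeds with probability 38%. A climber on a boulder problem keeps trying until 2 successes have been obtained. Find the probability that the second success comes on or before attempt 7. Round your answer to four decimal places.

0.8137

Finishing within 7 attempts ⇔ at least 2 successes in the first 7. With X ~ Binomial(7, 0.38), P(Y ≤ 7) = 1 − P(X ≤ 1).
  k=0: C(7,0)·0.38^0·0.62^7 = 0.035216
  k=1: C(7,1)·0.38^1·0.62^6 = 0.151089
1 − 0.186305 = 0.813695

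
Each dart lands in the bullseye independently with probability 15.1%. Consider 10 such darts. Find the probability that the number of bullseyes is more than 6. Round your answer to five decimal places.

0.00014

X ~ Binomial(10, 0.151); P(X ≥ 7) = Σ C(10,k) p^k (1−p)^(10−k) over k:
  k=7: C(10,7)·0.151^7·0.849^3 = 0.0001314
  k=8: C(10,8)·0.151^8·0.849^2 = 0.0000088
  k=9: C(10,9)·0.151^9·0.849^1 = 0.0000003
  k=10: C(10,10)·0.151^10·0.849^0 = 0.0000000
Total = 0.0001406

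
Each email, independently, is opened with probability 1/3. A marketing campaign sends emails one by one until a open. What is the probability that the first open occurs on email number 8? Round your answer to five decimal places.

Geometric (trials to first success), p = 0.333333.
P(Y = 8) = (1−p)^7 · p = 0.058528 · 0.333333 = 0.0195092

0.01951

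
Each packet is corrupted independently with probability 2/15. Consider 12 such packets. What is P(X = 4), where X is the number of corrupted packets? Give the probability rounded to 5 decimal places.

X ~ Binomial(n=12, p=0.133333).
P(X=4) = C(12,4) · p^4 · (1−p)^8
= 495 · 0.00031605 · 0.31829 = 0.0497940

0.04979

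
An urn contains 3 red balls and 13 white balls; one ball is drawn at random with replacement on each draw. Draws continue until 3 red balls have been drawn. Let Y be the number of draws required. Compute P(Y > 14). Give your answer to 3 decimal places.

0.496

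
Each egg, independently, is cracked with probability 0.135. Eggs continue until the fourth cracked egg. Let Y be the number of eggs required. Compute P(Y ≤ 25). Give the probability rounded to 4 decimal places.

Finishing within 25 eggs ⇔ at least 4 successes in the first 25. With X ~ Binomial(25, 0.135), P(Y ≤ 25) = 1 − P(X ≤ 3).
  k=0: C(25,0)·0.135^0·0.865^25 = 0.026632
  k=1: C(25,1)·0.135^1·0.865^24 = 0.103911
  k=2: C(25,2)·0.135^2·0.865^23 = 0.194607
  k=3: C(25,3)·0.135^3·0.865^22 = 0.232854
1 − 0.558004 = 0.441996

0.4420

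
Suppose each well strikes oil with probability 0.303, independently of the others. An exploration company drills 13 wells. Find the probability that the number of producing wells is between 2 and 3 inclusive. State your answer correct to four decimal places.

X ~ Binomial(13, 0.303); P(2 ≤ X ≤ 3) = Σ C(13,k) p^k (1−p)^(13−k) over k:
  k=2: C(13,2)·0.303^2·0.697^11 = 0.135064
  k=3: C(13,3)·0.303^3·0.697^10 = 0.215289
Total = 0.350353

0.3504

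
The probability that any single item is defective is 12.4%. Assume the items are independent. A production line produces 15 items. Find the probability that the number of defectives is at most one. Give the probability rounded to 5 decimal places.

0.42872

X ~ Binomial(15, 0.124); P(X ≤ 1) = Σ C(15,k) p^k (1−p)^(15−k) over k:
  k=0: C(15,0)·0.124^0·0.876^15 = 0.1372656
  k=1: C(15,1)·0.124^1·0.876^14 = 0.2914543
Total = 0.4287198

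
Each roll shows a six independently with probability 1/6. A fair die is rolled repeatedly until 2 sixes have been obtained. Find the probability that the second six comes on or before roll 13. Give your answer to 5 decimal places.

Finishing within 13 rolls ⇔ at least 2 successes in the first 13. With X ~ Binomial(13, 0.166667), P(Y ≤ 13) = 1 − P(X ≤ 1).
  k=0: C(13,0)·0.166667^0·0.833333^13 = 0.0934639
  k=1: C(13,1)·0.166667^1·0.833333^12 = 0.2430061
1 − 0.3364700 = 0.6635300

0.66353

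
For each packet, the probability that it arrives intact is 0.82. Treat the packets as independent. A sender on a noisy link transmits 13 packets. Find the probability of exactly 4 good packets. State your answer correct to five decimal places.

0.00006

X ~ Binomial(n=13, p=0.82).
P(X=4) = C(13,4) · p^4 · (1−p)^9
= 715 · 0.45212 · 1.9836e-07 = 0.0000641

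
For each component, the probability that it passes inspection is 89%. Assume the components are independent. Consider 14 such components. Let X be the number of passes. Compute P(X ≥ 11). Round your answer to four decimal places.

0.9406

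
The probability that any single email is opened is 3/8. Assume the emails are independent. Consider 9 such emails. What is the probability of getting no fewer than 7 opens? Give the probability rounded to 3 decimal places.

X ~ Binomial(9, 0.375); P(X ≥ 7) = Σ C(9,k) p^k (1−p)^(9−k) over k:
  k=7: C(9,7)·0.375^7·0.625^2 = 0.01466
  k=8: C(9,8)·0.375^8·0.625^1 = 0.00220
  k=9: C(9,9)·0.375^9·0.625^0 = 0.00015
Total = 0.01701

0.017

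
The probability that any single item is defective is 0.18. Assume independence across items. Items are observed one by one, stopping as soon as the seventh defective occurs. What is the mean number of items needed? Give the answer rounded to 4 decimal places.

Y = total items until the seventh success; negative binomial with r=7, p=0.18.
E[Y] = r / p = 7 / 0.18 = 38.888889

38.8889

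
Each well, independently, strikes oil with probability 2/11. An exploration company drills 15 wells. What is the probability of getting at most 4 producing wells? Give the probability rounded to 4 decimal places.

X ~ Binomial(15, 0.181818); P(X ≤ 4) = Σ C(15,k) p^k (1−p)^(15−k) over k:
  k=0: C(15,0)·0.181818^0·0.818182^15 = 0.049289
  k=1: C(15,1)·0.181818^1·0.818182^14 = 0.164296
  k=2: C(15,2)·0.181818^2·0.818182^13 = 0.255571
  k=3: C(15,3)·0.181818^3·0.818182^12 = 0.246105
  k=4: C(15,4)·0.181818^4·0.818182^11 = 0.164070
Total = 0.879331

0.8793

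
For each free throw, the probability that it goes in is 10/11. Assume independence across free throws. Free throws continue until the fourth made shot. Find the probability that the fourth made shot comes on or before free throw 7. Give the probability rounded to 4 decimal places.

Finishing within 7 free throws ⇔ at least 4 successes in the first 7. With X ~ Binomial(7, 0.909091), P(Y ≤ 7) = 1 − P(X ≤ 3).
  k=0: C(7,0)·0.909091^0·0.090909^7 = 0.000000
  k=1: C(7,1)·0.909091^1·0.090909^6 = 0.000004
  k=2: C(7,2)·0.909091^2·0.090909^5 = 0.000108
  k=3: C(7,3)·0.909091^3·0.090909^4 = 0.001796
1 − 0.001907 = 0.998093

0.9981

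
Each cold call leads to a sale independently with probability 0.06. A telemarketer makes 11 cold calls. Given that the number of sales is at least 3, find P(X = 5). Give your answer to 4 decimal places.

0.0100

X ~ Binomial(11, 0.06). Want P(X=5 | X≥3) = P(X=5) / P(X≥3).
P(X=5) = C(11,5)·0.06^5·0.94^6 = 0.000248
P(X≥3) = 1 − 0.506298 − 0.355486 − 0.113453 = 0.024763
Ratio = 0.000248 / 0.024763 = 0.010008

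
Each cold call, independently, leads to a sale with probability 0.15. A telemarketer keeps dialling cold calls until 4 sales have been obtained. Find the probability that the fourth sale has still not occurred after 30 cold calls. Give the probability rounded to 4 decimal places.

0.3217

Needing more than 30 cold calls ⇔ fewer than 4 successes in the first 30. With X ~ Binomial(30, 0.15), P(Y > 30) = P(X ≤ 3).
  k=0: C(30,0)·0.15^0·0.85^30 = 0.007631
  k=1: C(30,1)·0.15^1·0.85^29 = 0.040398
  k=2: C(30,2)·0.15^2·0.85^28 = 0.103372
  k=3: C(30,3)·0.15^3·0.85^27 = 0.170259
P(X ≤ 3) = 0.321660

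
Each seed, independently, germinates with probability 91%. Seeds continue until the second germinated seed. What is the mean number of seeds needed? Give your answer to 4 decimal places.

Y = total seeds until the second success; negative binomial with r=2, p=0.91.
E[Y] = r / p = 2 / 0.91 = 2.197802

2.1978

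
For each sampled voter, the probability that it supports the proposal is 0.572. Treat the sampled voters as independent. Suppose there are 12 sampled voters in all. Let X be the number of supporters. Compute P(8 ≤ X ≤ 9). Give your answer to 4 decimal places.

0.3034

X ~ Binomial(12, 0.572); P(8 ≤ X ≤ 9) = Σ C(12,k) p^k (1−p)^(12−k) over k:
  k=8: C(12,8)·0.572^8·0.428^4 = 0.190348
  k=9: C(12,9)·0.572^9·0.428^3 = 0.113062
Total = 0.303410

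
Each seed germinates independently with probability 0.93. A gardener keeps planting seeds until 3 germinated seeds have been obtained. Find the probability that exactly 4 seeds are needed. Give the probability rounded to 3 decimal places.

0.169

Y = trial on which the third success occurs; negative binomial, r=3, p=0.93.
P(Y=4) = C(3,2) · p^3 · (1−p)^1
= 3 · 0.80436 · 0.07 = 0.16891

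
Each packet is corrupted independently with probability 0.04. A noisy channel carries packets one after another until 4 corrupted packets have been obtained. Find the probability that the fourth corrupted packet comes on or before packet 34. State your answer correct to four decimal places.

Finishing within 34 packets ⇔ at least 4 successes in the first 34. With X ~ Binomial(34, 0.04), P(Y ≤ 34) = 1 − P(X ≤ 3).
  k=0: C(34,0)·0.04^0·0.96^34 = 0.249587
  k=1: C(34,1)·0.04^1·0.96^33 = 0.353582
  k=2: C(34,2)·0.04^2·0.96^32 = 0.243087
  k=3: C(34,3)·0.04^3·0.96^31 = 0.108039
1 − 0.954295 = 0.045705

0.0457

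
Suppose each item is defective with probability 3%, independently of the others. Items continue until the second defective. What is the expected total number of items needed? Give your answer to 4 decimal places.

66.6667

Y = total items until the second success; negative binomial with r=2, p=0.03.
E[Y] = r / p = 2 / 0.03 = 66.666667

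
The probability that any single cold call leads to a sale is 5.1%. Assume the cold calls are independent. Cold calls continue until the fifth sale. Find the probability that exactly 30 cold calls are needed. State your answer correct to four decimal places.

Y = trial on which the fifth success occurs; negative binomial, r=5, p=0.051.
P(Y=30) = C(29,4) · p^5 · (1−p)^25
= 23751 · 3.4503e-07 · 0.27018 = 0.002214

0.0022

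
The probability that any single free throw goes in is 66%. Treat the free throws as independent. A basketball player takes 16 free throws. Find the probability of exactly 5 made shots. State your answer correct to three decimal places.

0.004

X ~ Binomial(n=16, p=0.66).
P(X=5) = C(16,5) · p^5 · (1−p)^11
= 4368 · 0.12523 · 7.0189e-06 = 0.00384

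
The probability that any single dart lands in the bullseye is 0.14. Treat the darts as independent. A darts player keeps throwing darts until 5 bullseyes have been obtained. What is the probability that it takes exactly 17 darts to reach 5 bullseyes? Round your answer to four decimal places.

0.0160

Y = trial on which the fifth success occurs; negative binomial, r=5, p=0.14.
P(Y=17) = C(16,4) · p^5 · (1−p)^12
= 1820 · 5.3782e-05 · 0.16367 = 0.016021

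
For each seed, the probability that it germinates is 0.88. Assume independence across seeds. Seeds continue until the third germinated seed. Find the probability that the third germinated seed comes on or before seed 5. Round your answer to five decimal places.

Finishing within 5 seeds ⇔ at least 3 successes in the first 5. With X ~ Binomial(5, 0.88), P(Y ≤ 5) = 1 − P(X ≤ 2).
  k=0: C(5,0)·0.88^0·0.12^5 = 0.0000249
  k=1: C(5,1)·0.88^1·0.12^4 = 0.0009124
  k=2: C(5,2)·0.88^2·0.12^3 = 0.0133816
1 − 0.0143189 = 0.9856811

0.98568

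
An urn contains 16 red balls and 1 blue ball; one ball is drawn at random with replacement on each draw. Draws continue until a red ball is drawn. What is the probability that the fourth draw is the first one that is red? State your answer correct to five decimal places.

0.00019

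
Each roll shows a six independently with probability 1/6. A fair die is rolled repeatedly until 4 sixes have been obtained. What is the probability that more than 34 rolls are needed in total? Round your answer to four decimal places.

0.1587

Needing more than 34 rolls ⇔ fewer than 4 successes in the first 34. With X ~ Binomial(34, 0.166667), P(Y > 34) = P(X ≤ 3).
  k=0: C(34,0)·0.166667^0·0.833333^34 = 0.002032
  k=1: C(34,1)·0.166667^1·0.833333^33 = 0.013815
  k=2: C(34,2)·0.166667^2·0.833333^32 = 0.045589
  k=3: C(34,3)·0.166667^3·0.833333^31 = 0.097257
P(X ≤ 3) = 0.158692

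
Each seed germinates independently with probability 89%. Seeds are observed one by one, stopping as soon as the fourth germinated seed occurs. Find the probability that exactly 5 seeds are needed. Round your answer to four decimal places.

0.2761

Y = trial on which the fourth success occurs; negative binomial, r=4, p=0.89.
P(Y=5) = C(4,3) · p^4 · (1−p)^1
= 4 · 0.62742 · 0.11 = 0.276066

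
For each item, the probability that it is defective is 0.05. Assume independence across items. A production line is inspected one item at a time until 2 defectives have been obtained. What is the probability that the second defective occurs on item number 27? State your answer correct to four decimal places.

0.0180

Y = trial on which the second success occurs; negative binomial, r=2, p=0.05.
P(Y=27) = C(26,1) · p^2 · (1−p)^25
= 26 · 0.0025 · 0.27739 = 0.018030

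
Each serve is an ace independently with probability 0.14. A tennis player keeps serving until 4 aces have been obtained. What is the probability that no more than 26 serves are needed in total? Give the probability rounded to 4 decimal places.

Finishing within 26 serves ⇔ at least 4 successes in the first 26. With X ~ Binomial(26, 0.14), P(Y ≤ 26) = 1 − P(X ≤ 3).
  k=0: C(26,0)·0.14^0·0.86^26 = 0.019813
  k=1: C(26,1)·0.14^1·0.86^25 = 0.083862
  k=2: C(26,2)·0.14^2·0.86^24 = 0.170648
  k=3: C(26,3)·0.14^3·0.86^23 = 0.222240
1 − 0.496563 = 0.503437

0.5034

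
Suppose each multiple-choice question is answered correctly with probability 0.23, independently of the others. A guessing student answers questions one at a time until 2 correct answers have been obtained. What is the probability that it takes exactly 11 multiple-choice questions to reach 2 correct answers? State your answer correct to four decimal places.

0.0503

Y = trial on which the second success occurs; negative binomial, r=2, p=0.23.
P(Y=11) = C(10,1) · p^2 · (1−p)^9
= 10 · 0.0529 · 0.095152 = 0.050335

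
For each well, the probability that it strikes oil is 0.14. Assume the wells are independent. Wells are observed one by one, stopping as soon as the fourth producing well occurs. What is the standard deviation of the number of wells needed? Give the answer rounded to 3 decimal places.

13.248

Y = total wells until the fourth success; negative binomial with r=4, p=0.14.
SD(Y) = √[r(1−p)/p²] = √(175.51020) = 13.24803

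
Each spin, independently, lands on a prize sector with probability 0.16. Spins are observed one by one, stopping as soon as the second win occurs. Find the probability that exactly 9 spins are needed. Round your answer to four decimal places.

0.0604

Y = trial on which the second success occurs; negative binomial, r=2, p=0.16.
P(Y=9) = C(8,1) · p^2 · (1−p)^7
= 8 · 0.0256 · 0.29509 = 0.060435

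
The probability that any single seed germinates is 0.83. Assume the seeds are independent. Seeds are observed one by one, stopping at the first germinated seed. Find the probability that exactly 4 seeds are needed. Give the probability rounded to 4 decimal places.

0.0041

Geometric (trials to first success), p = 0.83.
P(Y = 4) = (1−p)^3 · p = 0.004913 · 0.83 = 0.004078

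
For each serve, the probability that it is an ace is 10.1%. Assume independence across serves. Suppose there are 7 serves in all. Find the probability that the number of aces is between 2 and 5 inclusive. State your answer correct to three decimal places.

0.152

X ~ Binomial(7, 0.101); P(2 ≤ X ≤ 5) = Σ C(7,k) p^k (1−p)^(7−k) over k:
  k=2: C(7,2)·0.101^2·0.899^5 = 0.12579
  k=3: C(7,3)·0.101^3·0.899^4 = 0.02355
  k=4: C(7,4)·0.101^4·0.899^3 = 0.00265
  k=5: C(7,5)·0.101^5·0.899^2 = 0.00018
Total = 0.15217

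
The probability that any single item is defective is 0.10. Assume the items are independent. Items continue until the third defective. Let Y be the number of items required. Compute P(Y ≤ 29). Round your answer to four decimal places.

Finishing within 29 items ⇔ at least 3 successes in the first 29. With X ~ Binomial(29, 0.10), P(Y ≤ 29) = 1 − P(X ≤ 2).
  k=0: C(29,0)·0.10^0·0.90^29 = 0.047101
  k=1: C(29,1)·0.10^1·0.90^28 = 0.151771
  k=2: C(29,2)·0.10^2·0.90^27 = 0.236088
1 − 0.434960 = 0.565040

0.5650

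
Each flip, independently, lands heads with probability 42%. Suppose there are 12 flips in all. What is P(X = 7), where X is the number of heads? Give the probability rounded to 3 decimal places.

X ~ Binomial(n=12, p=0.42).
P(X=7) = C(12,7) · p^7 · (1−p)^5
= 792 · 0.0023054 · 0.065636 = 0.11984

0.120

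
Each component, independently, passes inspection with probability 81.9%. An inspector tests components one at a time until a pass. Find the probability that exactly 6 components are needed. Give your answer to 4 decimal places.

Geometric (trials to first success), p = 0.819.
P(Y = 6) = (1−p)^5 · p = 0.00019426 · 0.819 = 0.000159

0.0002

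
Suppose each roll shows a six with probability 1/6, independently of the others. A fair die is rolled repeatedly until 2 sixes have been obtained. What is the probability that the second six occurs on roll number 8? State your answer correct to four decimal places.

0.0651

Y = trial on which the second success occurs; negative binomial, r=2, p=0.166667.
P(Y=8) = C(7,1) · p^2 · (1−p)^6
= 7 · 0.027778 · 0.3349 = 0.065119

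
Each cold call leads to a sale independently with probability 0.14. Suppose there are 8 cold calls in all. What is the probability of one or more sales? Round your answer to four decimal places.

0.7008

P(at least one) = 1 − P(none) = 1 − (1 − 0.14)^8
= 1 − 0.299218 = 0.700782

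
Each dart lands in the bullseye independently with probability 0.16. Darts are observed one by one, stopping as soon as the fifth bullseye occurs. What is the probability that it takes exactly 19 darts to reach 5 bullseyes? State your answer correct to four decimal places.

Y = trial on which the fifth success occurs; negative binomial, r=5, p=0.16.
P(Y=19) = C(18,4) · p^5 · (1−p)^14
= 3060 · 0.00010486 · 0.087078 = 0.027940

0.0279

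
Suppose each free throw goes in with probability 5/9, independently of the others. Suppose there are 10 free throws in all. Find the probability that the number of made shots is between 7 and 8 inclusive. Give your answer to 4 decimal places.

0.2527

X ~ Binomial(10, 0.555556); P(7 ≤ X ≤ 8) = Σ C(10,k) p^k (1−p)^(10−k) over k:
  k=7: C(10,7)·0.555556^7·0.444444^3 = 0.172078
  k=8: C(10,8)·0.555556^8·0.444444^2 = 0.080662
Total = 0.252740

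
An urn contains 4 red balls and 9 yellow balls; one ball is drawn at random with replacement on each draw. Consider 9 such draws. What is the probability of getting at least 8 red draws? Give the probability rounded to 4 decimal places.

0.0005

X ~ Binomial(9, 0.307692); P(X ≥ 8) = Σ C(9,k) p^k (1−p)^(9−k) over k:
  k=8: C(9,8)·0.307692^8·0.692308^1 = 0.000501
  k=9: C(9,9)·0.307692^9·0.692308^0 = 0.000025
Total = 0.000525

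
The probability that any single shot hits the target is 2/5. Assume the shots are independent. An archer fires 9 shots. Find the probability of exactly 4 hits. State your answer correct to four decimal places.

X ~ Binomial(n=9, p=0.40).
P(X=4) = C(9,4) · p^4 · (1−p)^5
= 126 · 0.0256 · 0.07776 = 0.250823

0.2508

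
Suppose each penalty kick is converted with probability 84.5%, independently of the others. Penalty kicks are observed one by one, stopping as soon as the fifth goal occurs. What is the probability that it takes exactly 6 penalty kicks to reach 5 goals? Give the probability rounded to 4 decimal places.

Y = trial on which the fifth success occurs; negative binomial, r=5, p=0.845.
P(Y=6) = C(5,4) · p^5 · (1−p)^1
= 5 · 0.43081 · 0.155 = 0.333876

0.3339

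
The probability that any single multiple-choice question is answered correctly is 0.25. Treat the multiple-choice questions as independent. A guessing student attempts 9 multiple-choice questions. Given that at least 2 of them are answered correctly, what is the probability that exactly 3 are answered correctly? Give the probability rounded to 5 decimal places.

X ~ Binomial(9, 0.25). Want P(X=3 | X≥2) = P(X=3) / P(X≥2).
P(X=3) = C(9,3)·0.25^3·0.75^6 = 0.2335968
P(X≥2) = 1 − 0.0750847 − 0.2252541 = 0.6996613
Ratio = 0.2335968 / 0.6996613 = 0.3338713

0.33387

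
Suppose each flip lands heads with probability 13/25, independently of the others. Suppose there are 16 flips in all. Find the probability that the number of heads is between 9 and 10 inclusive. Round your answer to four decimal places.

X ~ Binomial(16, 0.52); P(9 ≤ X ≤ 10) = Σ C(16,k) p^k (1−p)^(16−k) over k:
  k=9: C(16,9)·0.52^9·0.48^7 = 0.186700
  k=10: C(16,10)·0.52^10·0.48^6 = 0.141581
Total = 0.328281

0.3283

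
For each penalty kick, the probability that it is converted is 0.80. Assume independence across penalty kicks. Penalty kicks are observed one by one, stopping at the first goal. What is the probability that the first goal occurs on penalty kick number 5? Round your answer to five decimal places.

Geometric (trials to first success), p = 0.80.
P(Y = 5) = (1−p)^4 · p = 0.0016 · 0.80 = 0.0012800

0.00128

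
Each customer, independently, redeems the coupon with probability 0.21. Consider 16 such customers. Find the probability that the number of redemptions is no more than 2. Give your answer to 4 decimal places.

X ~ Binomial(16, 0.21); P(X ≤ 2) = Σ C(16,k) p^k (1−p)^(16−k) over k:
  k=0: C(16,0)·0.21^0·0.79^16 = 0.023016
  k=1: C(16,1)·0.21^1·0.79^15 = 0.097892
  k=2: C(16,2)·0.21^2·0.79^14 = 0.195164
Total = 0.316072

0.3161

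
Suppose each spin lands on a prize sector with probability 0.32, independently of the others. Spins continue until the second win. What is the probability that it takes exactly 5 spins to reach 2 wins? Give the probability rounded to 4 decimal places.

Y = trial on which the second success occurs; negative binomial, r=2, p=0.32.
P(Y=5) = C(4,1) · p^2 · (1−p)^3
= 4 · 0.1024 · 0.31443 = 0.128791

0.1288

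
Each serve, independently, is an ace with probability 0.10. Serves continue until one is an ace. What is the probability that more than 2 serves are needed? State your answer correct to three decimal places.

0.810

Y = number of serves to the first success; geometric, p = 0.10.
P(Y > 2) = P(first 2 all fail) = (1−p)^2 = 0.81000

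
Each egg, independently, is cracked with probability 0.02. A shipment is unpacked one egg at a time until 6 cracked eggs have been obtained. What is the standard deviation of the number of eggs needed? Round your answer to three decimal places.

121.244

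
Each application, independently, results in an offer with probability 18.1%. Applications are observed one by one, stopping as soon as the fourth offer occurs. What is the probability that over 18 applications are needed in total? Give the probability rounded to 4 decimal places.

0.5843

Needing more than 18 applications ⇔ fewer than 4 successes in the first 18. With X ~ Binomial(18, 0.181), P(Y > 18) = P(X ≤ 3).
  k=0: C(18,0)·0.181^0·0.819^18 = 0.027486
  k=1: C(18,1)·0.181^1·0.819^17 = 0.109340
  k=2: C(18,2)·0.181^2·0.819^16 = 0.205396
  k=3: C(18,3)·0.181^3·0.819^15 = 0.242094
P(X ≤ 3) = 0.584315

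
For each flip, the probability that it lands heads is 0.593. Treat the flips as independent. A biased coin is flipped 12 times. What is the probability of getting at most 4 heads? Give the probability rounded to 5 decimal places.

X ~ Binomial(12, 0.593); P(X ≤ 4) = Σ C(12,k) p^k (1−p)^(12−k) over k:
  k=0: C(12,0)·0.593^0·0.407^12 = 0.0000207
  k=1: C(12,1)·0.593^1·0.407^11 = 0.0003612
  k=2: C(12,2)·0.593^2·0.407^10 = 0.0028947
  k=3: C(12,3)·0.593^3·0.407^9 = 0.0140584
  k=4: C(12,4)·0.593^4·0.407^8 = 0.0460871
Total = 0.0634220

0.06342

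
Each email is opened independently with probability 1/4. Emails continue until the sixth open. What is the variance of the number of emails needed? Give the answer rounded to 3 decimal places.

72.000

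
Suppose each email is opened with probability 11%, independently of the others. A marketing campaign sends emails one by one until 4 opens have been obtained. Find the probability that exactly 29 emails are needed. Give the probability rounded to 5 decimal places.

Y = trial on which the fourth success occurs; negative binomial, r=4, p=0.11.
P(Y=29) = C(28,3) · p^4 · (1−p)^25
= 3276 · 0.00014641 · 0.054294 = 0.0260414

0.02604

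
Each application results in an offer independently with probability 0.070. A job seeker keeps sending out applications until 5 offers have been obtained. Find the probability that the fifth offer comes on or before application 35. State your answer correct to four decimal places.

0.0948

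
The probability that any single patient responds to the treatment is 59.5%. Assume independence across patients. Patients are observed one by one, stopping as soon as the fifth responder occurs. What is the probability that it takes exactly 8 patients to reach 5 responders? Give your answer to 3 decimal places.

0.173

Y = trial on which the fifth success occurs; negative binomial, r=5, p=0.595.
P(Y=8) = C(7,4) · p^5 · (1−p)^3
= 35 · 0.074574 · 0.06643 = 0.17339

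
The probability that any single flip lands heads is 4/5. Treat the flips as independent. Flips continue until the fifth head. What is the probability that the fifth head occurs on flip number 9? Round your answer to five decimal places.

0.03670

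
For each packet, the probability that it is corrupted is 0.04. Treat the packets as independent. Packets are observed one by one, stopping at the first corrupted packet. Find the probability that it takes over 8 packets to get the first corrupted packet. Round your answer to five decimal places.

0.72139

Y = number of packets to the first success; geometric, p = 0.04.
P(Y > 8) = P(first 8 all fail) = (1−p)^8 = 0.7213896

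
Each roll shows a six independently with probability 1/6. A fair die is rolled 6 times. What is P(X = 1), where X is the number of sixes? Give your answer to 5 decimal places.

X ~ Binomial(n=6, p=0.166667).
P(X=1) = C(6,1) · p^1 · (1−p)^5
= 6 · 0.16667 · 0.40188 = 0.4018776

0.40188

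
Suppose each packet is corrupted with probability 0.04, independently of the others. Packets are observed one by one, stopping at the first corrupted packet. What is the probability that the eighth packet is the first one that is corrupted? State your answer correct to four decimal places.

Geometric (trials to first success), p = 0.04.
P(Y = 8) = (1−p)^7 · p = 0.75145 · 0.04 = 0.030058

0.0301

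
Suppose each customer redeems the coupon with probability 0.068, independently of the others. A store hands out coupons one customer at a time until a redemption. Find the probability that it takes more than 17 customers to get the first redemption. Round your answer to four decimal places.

0.3020

Y = number of customers to the first success; geometric, p = 0.068.
P(Y > 17) = P(first 17 all fail) = (1−p)^17 = 0.302044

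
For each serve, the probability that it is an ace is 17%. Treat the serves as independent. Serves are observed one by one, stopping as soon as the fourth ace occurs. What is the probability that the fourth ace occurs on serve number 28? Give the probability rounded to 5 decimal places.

Y = trial on which the fourth success occurs; negative binomial, r=4, p=0.17.
P(Y=28) = C(27,3) · p^4 · (1−p)^24
= 2925 · 0.00083521 · 0.011425 = 0.0279123

0.02791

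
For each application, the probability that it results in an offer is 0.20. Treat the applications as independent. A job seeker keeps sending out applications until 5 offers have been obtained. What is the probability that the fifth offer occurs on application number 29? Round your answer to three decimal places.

0.031

Y = trial on which the fifth success occurs; negative binomial, r=5, p=0.20.
P(Y=29) = C(28,4) · p^5 · (1−p)^24
= 20475 · 0.00032 · 0.0047224 = 0.03094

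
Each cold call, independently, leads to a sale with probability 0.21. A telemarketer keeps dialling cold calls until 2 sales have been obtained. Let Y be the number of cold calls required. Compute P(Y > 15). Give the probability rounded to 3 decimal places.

Needing more than 15 cold calls ⇔ fewer than 2 successes in the first 15. With X ~ Binomial(15, 0.21), P(Y > 15) = P(X ≤ 1).
  k=0: C(15,0)·0.21^0·0.79^15 = 0.02913
  k=1: C(15,1)·0.21^1·0.79^14 = 0.11617
P(X ≤ 1) = 0.14530

0.145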